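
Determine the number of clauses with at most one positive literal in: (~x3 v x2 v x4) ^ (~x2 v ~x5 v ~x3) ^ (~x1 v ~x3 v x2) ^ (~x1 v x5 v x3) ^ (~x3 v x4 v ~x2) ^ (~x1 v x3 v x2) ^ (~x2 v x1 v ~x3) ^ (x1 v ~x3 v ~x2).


A Horn clause has at most one positive literal.
Clause 1: 2 positive lit(s) -> not Horn
Clause 2: 0 positive lit(s) -> Horn
Clause 3: 1 positive lit(s) -> Horn
Clause 4: 2 positive lit(s) -> not Horn
Clause 5: 1 positive lit(s) -> Horn
Clause 6: 2 positive lit(s) -> not Horn
Clause 7: 1 positive lit(s) -> Horn
Clause 8: 1 positive lit(s) -> Horn
Total Horn clauses = 5.

5


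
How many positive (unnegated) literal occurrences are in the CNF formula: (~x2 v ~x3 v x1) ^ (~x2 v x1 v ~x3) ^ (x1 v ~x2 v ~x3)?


Scan each clause for unnegated literals.
Clause 1: 1 positive; Clause 2: 1 positive; Clause 3: 1 positive.
Total positive literal occurrences = 3.

3


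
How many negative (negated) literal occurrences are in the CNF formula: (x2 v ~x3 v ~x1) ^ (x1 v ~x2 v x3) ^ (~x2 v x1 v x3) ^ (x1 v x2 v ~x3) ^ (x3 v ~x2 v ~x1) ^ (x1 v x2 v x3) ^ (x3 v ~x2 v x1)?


Scan each clause for negated literals.
Clause 1: 2 negative; Clause 2: 1 negative; Clause 3: 1 negative; Clause 4: 1 negative; Clause 5: 2 negative; Clause 6: 0 negative; Clause 7: 1 negative.
Total negative literal occurrences = 8.

8


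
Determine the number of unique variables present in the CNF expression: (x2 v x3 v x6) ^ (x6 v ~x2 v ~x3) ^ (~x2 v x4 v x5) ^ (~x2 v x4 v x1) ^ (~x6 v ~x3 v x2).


Identify each distinct variable in the formula.
Variables found: x1, x2, x3, x4, x5, x6.
Total distinct variables = 6.

6


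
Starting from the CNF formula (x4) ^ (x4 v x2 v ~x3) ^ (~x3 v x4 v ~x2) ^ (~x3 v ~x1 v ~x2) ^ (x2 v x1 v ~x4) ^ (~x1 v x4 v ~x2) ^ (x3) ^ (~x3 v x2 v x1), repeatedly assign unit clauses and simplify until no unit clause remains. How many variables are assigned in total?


Unit propagation repeatedly assigns the literal in any unit clause, then simplifies.
Assignments in order: x4 = T, x3 = T.
No further unit clauses remain.
Total variables assigned = 2.

2


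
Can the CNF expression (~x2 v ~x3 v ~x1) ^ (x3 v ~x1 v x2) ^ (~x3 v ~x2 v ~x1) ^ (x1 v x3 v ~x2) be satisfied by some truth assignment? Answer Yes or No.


Check all 8 possible truth assignments.
Number of satisfying assignments found: 5.
The formula is satisfiable.

Yes


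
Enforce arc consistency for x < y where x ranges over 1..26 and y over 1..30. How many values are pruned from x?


For the constraint x < y, x needs a supporting value in y's domain.
x can be at most 29 (one less than y's maximum).
Valid x values from domain: 26 out of 26.
Pruned = 26 - 26 = 0.

0


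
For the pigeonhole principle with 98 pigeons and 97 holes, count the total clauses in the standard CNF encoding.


The PHP encoding has two parts:
1) At-least-one-hole clauses: 98 (one per pigeon, each with 97 literals).
2) At-most-one-pigeon-per-hole clauses: 97 holes * C(98,2) = 97 * 4753 = 461041.
Total clauses = 98 + 461041 = 461139.

461139


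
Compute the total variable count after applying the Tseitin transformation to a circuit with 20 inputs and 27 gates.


The Tseitin transformation introduces one auxiliary variable per gate.
Total variables = inputs + gates = 20 + 27 = 47.

47


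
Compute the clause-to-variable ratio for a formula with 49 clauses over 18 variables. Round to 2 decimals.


Clause-to-variable ratio = clauses / variables.
49 / 18 = 2.72.

2.72


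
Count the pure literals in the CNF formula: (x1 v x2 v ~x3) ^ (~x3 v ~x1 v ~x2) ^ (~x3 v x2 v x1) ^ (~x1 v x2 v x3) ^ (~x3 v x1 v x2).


A pure literal appears in only one polarity across all clauses.
No pure literals found.
Count = 0.

0


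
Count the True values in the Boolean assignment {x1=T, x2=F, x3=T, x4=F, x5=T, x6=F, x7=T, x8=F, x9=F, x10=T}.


The weight is the number of variables assigned True.
True variables: x1, x3, x5, x7, x10.
Weight = 5.

5


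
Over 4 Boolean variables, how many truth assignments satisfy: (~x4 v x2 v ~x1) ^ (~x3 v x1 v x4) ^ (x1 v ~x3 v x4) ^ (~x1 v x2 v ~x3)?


Enumerate all 16 truth assignments over 4 variables.
Test each against every clause.
Satisfying assignments found: 11.

11


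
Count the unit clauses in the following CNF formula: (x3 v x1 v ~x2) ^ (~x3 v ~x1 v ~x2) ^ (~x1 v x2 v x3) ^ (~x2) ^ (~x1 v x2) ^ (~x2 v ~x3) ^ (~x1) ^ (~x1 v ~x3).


A unit clause contains exactly one literal.
Unit clauses found: (~x2), (~x1).
Count = 2.

2


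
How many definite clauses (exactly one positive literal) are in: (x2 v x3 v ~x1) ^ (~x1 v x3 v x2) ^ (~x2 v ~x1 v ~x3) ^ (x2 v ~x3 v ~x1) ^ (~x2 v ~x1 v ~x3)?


A definite clause has exactly one positive literal.
Clause 1: 2 positive -> not definite
Clause 2: 2 positive -> not definite
Clause 3: 0 positive -> not definite
Clause 4: 1 positive -> definite
Clause 5: 0 positive -> not definite
Definite clause count = 1.

1


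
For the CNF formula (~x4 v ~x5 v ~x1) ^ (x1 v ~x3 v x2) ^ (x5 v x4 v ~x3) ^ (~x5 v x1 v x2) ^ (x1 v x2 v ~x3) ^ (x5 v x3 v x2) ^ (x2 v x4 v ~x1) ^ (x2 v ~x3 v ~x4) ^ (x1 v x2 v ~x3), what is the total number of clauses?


Each group enclosed in parentheses joined by ^ is one clause.
Counting the conjuncts: 9 clauses.

9


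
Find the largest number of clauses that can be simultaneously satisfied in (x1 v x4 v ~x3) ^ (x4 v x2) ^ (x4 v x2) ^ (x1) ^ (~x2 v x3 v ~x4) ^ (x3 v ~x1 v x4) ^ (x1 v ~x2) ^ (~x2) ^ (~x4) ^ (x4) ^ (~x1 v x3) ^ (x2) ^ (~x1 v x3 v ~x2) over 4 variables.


Enumerate all 16 truth assignments.
For each, count how many of the 13 clauses are satisfied.
The formula is not fully satisfiable, so the maximum is below 13.
Maximum simultaneously satisfiable clauses = 11.

11


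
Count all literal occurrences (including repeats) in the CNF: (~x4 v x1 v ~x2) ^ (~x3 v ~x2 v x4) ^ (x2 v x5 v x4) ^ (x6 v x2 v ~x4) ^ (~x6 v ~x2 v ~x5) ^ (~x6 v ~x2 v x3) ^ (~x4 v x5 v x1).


Clause lengths: 3, 3, 3, 3, 3, 3, 3.
Sum = 3 + 3 + 3 + 3 + 3 + 3 + 3 = 21.

21


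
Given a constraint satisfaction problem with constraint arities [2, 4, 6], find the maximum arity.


The arities are: 2, 4, 6.
Scan for the maximum value.
Maximum arity = 6.

6


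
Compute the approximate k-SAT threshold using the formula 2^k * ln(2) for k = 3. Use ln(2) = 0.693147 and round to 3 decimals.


Using the asymptotic formula: threshold ~ 2^k * ln(2).
2^3 = 8.
8 * 0.693147 = 5.545.

5.545


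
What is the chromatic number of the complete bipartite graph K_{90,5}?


K_{90,5} is bipartite by definition: the two parts are independent sets, with every edge crossing between them.
Color all vertices in one part with color 1 and all vertices in the other part with color 2.
Since the graph has at least one edge, one color does not suffice.
Chromatic number = 2.

2


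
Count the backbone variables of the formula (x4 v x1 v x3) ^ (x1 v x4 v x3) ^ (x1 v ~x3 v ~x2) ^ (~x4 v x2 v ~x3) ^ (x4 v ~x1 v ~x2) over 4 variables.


Find all satisfying assignments: 8 model(s).
Check which variables have the same value in every model.
No variable is fixed across all models.
Backbone size = 0.

0


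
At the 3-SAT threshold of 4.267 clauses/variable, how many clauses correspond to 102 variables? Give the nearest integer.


The 3-SAT phase transition occurs at approximately 4.267 clauses per variable.
m = 4.267 * 102 = 435.234.
Rounded to nearest integer: 435.

435


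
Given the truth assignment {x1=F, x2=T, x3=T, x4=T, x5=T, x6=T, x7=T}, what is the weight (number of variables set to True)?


The weight is the number of variables assigned True.
True variables: x2, x3, x4, x5, x6, x7.
Weight = 6.

6


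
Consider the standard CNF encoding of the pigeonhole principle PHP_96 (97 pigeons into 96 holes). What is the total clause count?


The PHP encoding has two parts:
1) At-least-one-hole clauses: 97 (one per pigeon, each with 96 literals).
2) At-most-one-pigeon-per-hole clauses: 96 holes * C(97,2) = 96 * 4656 = 446976.
Total clauses = 97 + 446976 = 447073.

447073


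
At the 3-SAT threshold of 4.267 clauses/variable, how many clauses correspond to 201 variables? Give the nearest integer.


The 3-SAT phase transition occurs at approximately 4.267 clauses per variable.
m = 4.267 * 201 = 857.667.
Rounded to nearest integer: 858.

858


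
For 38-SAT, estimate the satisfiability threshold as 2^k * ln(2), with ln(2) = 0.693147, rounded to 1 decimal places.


Using the asymptotic formula: threshold ~ 2^k * ln(2).
2^38 = 274877906944.
274877906944 * 0.693147 = 190530796564.5.

190530796564.5


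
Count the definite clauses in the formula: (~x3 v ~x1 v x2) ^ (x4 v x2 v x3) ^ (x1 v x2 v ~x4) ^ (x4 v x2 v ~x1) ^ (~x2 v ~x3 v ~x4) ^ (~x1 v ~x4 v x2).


A definite clause has exactly one positive literal.
Clause 1: 1 positive -> definite
Clause 2: 3 positive -> not definite
Clause 3: 2 positive -> not definite
Clause 4: 2 positive -> not definite
Clause 5: 0 positive -> not definite
Clause 6: 1 positive -> definite
Definite clause count = 2.

2


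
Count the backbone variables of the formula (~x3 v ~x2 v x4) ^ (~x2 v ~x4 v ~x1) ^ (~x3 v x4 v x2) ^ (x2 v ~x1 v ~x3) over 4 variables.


Find all satisfying assignments: 9 model(s).
Check which variables have the same value in every model.
No variable is fixed across all models.
Backbone size = 0.

0


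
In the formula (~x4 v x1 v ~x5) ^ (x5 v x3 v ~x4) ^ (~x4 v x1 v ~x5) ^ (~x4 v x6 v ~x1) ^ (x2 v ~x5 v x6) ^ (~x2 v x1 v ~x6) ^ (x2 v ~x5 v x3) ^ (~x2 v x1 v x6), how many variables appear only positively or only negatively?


A pure literal appears in only one polarity across all clauses.
Pure literals: x3 (positive only), x4 (negative only).
Count = 2.

2


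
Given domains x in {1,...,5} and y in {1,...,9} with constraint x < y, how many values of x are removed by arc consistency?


For the constraint x < y, x needs a supporting value in y's domain.
x can be at most 8 (one less than y's maximum).
Valid x values from domain: 5 out of 5.
Pruned = 5 - 5 = 0.

0


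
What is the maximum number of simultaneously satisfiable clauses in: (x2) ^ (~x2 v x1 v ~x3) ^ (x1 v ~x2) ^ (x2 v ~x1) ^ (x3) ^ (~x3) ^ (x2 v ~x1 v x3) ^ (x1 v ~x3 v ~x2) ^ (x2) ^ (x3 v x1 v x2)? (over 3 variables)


Enumerate all 8 truth assignments.
For each, count how many of the 10 clauses are satisfied.
The formula is not fully satisfiable, so the maximum is below 10.
Maximum simultaneously satisfiable clauses = 9.

9


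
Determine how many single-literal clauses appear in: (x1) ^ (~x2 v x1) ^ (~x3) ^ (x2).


A unit clause contains exactly one literal.
Unit clauses found: (x1), (~x3), (x2).
Count = 3.

3


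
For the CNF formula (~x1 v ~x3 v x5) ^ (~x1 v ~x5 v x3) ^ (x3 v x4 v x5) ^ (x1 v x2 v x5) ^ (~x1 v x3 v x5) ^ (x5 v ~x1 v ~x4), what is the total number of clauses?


Each group enclosed in parentheses joined by ^ is one clause.
Counting the conjuncts: 6 clauses.

6


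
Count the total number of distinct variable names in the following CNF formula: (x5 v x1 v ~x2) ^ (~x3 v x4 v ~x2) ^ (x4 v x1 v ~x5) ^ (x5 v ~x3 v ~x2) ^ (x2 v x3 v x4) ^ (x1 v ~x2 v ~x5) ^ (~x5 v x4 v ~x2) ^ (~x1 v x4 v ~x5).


Identify each distinct variable in the formula.
Variables found: x1, x2, x3, x4, x5.
Total distinct variables = 5.

5


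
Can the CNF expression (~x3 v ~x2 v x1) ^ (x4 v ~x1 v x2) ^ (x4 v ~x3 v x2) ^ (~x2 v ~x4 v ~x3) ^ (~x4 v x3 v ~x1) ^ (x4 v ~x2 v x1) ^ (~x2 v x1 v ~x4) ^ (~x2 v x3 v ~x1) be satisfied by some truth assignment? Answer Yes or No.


Check all 16 possible truth assignments.
Number of satisfying assignments found: 5.
The formula is satisfiable.

Yes


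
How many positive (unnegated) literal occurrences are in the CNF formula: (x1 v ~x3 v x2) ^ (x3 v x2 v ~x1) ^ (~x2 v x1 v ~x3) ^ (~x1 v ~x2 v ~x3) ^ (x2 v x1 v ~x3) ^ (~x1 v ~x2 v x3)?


Scan each clause for unnegated literals.
Clause 1: 2 positive; Clause 2: 2 positive; Clause 3: 1 positive; Clause 4: 0 positive; Clause 5: 2 positive; Clause 6: 1 positive.
Total positive literal occurrences = 8.

8


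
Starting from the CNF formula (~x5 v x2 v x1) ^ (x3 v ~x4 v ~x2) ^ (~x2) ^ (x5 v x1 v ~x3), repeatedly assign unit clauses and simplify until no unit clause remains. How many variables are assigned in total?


Unit propagation repeatedly assigns the literal in any unit clause, then simplifies.
Assignments in order: x2 = F.
No further unit clauses remain.
Total variables assigned = 1.

1


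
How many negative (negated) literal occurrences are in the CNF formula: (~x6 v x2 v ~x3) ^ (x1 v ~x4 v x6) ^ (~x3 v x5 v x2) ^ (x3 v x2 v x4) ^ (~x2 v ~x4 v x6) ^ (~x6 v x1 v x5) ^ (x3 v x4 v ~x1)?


Scan each clause for negated literals.
Clause 1: 2 negative; Clause 2: 1 negative; Clause 3: 1 negative; Clause 4: 0 negative; Clause 5: 2 negative; Clause 6: 1 negative; Clause 7: 1 negative.
Total negative literal occurrences = 8.

8


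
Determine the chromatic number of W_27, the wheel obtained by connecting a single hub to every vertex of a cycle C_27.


W_27 consists of the cycle C_27 together with a hub vertex adjacent to every cycle vertex.
The cycle C_27 needs 3 colors (odd cycle -> 3).
The hub is adjacent to every cycle vertex, so it must receive a new color distinct from all of them.
Chromatic number = 3 + 1 = 4.

4


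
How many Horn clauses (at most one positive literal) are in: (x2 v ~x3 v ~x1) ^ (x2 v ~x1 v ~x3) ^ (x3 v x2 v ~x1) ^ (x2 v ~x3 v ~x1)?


A Horn clause has at most one positive literal.
Clause 1: 1 positive lit(s) -> Horn
Clause 2: 1 positive lit(s) -> Horn
Clause 3: 2 positive lit(s) -> not Horn
Clause 4: 1 positive lit(s) -> Horn
Total Horn clauses = 3.

3


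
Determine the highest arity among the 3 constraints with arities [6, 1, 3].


The arities are: 6, 1, 3.
Scan for the maximum value.
Maximum arity = 6.

6


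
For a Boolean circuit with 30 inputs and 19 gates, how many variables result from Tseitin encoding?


The Tseitin transformation introduces one auxiliary variable per gate.
Total variables = inputs + gates = 30 + 19 = 49.

49


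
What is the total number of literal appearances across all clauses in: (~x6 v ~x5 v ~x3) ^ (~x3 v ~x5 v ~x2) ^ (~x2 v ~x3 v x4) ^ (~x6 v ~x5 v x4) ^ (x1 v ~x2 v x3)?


Clause lengths: 3, 3, 3, 3, 3.
Sum = 3 + 3 + 3 + 3 + 3 = 15.

15


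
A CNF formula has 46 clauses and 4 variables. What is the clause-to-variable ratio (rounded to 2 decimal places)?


Clause-to-variable ratio = clauses / variables.
46 / 4 = 11.5.

11.5


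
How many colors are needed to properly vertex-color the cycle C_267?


An odd cycle cannot be 2-colored: alternating two colors around the cycle returns to the start with a conflict.
Since 267 is odd, three colors are required (and three suffice).
Chromatic number = 3.

3


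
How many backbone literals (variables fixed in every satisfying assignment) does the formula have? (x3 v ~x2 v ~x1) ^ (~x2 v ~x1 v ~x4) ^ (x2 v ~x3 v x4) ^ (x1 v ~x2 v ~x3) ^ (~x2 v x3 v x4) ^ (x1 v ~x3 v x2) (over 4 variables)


Find all satisfying assignments: 7 model(s).
Check which variables have the same value in every model.
No variable is fixed across all models.
Backbone size = 0.

0


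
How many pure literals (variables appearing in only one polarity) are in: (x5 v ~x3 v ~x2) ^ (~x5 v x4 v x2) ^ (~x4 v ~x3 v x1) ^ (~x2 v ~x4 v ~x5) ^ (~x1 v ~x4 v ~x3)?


A pure literal appears in only one polarity across all clauses.
Pure literals: x3 (negative only).
Count = 1.

1


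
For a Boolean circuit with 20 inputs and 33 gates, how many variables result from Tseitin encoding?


The Tseitin transformation introduces one auxiliary variable per gate.
Total variables = inputs + gates = 20 + 33 = 53.

53


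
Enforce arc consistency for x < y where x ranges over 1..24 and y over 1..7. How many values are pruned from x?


For the constraint x < y, x needs a supporting value in y's domain.
x can be at most 6 (one less than y's maximum).
Valid x values from domain: 6 out of 24.
Pruned = 24 - 6 = 18.

18


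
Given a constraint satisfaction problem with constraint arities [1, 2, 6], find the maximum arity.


The arities are: 1, 2, 6.
Scan for the maximum value.
Maximum arity = 6.

6


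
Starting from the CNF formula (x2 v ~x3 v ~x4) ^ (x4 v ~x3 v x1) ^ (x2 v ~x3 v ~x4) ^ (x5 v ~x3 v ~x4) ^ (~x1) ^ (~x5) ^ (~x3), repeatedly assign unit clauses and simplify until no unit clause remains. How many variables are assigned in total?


Unit propagation repeatedly assigns the literal in any unit clause, then simplifies.
Assignments in order: x1 = F, x5 = F, x3 = F.
No further unit clauses remain.
Total variables assigned = 3.

3


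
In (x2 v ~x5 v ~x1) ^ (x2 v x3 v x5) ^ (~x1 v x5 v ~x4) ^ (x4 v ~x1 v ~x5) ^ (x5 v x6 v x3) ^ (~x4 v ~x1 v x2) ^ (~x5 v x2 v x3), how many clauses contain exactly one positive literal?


A definite clause has exactly one positive literal.
Clause 1: 1 positive -> definite
Clause 2: 3 positive -> not definite
Clause 3: 1 positive -> definite
Clause 4: 1 positive -> definite
Clause 5: 3 positive -> not definite
Clause 6: 1 positive -> definite
Clause 7: 2 positive -> not definite
Definite clause count = 4.

4


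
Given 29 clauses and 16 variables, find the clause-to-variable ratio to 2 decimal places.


Clause-to-variable ratio = clauses / variables.
29 / 16 = 1.81.

1.81


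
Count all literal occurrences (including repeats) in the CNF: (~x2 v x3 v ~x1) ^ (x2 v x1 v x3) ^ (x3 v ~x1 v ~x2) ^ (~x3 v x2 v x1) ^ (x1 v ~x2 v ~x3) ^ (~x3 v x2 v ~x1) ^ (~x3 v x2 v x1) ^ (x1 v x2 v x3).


Clause lengths: 3, 3, 3, 3, 3, 3, 3, 3.
Sum = 3 + 3 + 3 + 3 + 3 + 3 + 3 + 3 = 24.

24


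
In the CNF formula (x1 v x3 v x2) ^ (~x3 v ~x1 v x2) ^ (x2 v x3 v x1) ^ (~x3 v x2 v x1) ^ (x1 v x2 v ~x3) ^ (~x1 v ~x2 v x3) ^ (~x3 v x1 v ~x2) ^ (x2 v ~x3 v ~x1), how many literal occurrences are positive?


Scan each clause for unnegated literals.
Clause 1: 3 positive; Clause 2: 1 positive; Clause 3: 3 positive; Clause 4: 2 positive; Clause 5: 2 positive; Clause 6: 1 positive; Clause 7: 1 positive; Clause 8: 1 positive.
Total positive literal occurrences = 14.

14


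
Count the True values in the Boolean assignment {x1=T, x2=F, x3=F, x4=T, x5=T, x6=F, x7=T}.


The weight is the number of variables assigned True.
True variables: x1, x4, x5, x7.
Weight = 4.

4


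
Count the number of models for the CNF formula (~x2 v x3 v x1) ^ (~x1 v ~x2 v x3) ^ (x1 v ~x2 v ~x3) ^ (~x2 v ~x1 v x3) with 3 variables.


Enumerate all 8 truth assignments over 3 variables.
Test each against every clause.
Satisfying assignments found: 5.

5


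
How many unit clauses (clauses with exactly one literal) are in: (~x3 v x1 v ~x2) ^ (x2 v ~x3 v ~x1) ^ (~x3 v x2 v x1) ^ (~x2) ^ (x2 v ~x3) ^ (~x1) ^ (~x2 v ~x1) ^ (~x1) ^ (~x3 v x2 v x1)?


A unit clause contains exactly one literal.
Unit clauses found: (~x2), (~x1), (~x1).
Count = 3.

3


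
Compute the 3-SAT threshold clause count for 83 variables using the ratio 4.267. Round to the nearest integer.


The 3-SAT phase transition occurs at approximately 4.267 clauses per variable.
m = 4.267 * 83 = 354.161.
Rounded to nearest integer: 354.

354


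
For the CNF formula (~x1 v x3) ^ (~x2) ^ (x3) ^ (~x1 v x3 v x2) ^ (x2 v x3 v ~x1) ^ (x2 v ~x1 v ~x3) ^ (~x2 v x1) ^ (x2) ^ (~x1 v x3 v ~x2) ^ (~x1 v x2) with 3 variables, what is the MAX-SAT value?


Enumerate all 8 truth assignments.
For each, count how many of the 10 clauses are satisfied.
The formula is not fully satisfiable, so the maximum is below 10.
Maximum simultaneously satisfiable clauses = 9.

9


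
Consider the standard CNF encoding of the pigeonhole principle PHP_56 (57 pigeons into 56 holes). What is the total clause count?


The PHP encoding has two parts:
1) At-least-one-hole clauses: 57 (one per pigeon, each with 56 literals).
2) At-most-one-pigeon-per-hole clauses: 56 holes * C(57,2) = 56 * 1596 = 89376.
Total clauses = 57 + 89376 = 89433.

89433


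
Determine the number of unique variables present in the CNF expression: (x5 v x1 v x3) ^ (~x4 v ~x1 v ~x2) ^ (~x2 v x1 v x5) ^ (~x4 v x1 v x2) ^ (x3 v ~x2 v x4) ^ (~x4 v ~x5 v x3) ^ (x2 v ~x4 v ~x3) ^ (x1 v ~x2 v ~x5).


Identify each distinct variable in the formula.
Variables found: x1, x2, x3, x4, x5.
Total distinct variables = 5.

5


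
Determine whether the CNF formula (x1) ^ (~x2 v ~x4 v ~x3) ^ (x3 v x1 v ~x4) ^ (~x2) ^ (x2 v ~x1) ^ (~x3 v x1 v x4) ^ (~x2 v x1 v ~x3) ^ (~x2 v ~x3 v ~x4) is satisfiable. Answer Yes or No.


Check all 16 possible truth assignments.
Number of satisfying assignments found: 0.
The formula is unsatisfiable.

No


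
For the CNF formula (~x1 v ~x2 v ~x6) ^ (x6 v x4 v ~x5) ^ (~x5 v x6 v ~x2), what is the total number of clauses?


Each group enclosed in parentheses joined by ^ is one clause.
Counting the conjuncts: 3 clauses.

3


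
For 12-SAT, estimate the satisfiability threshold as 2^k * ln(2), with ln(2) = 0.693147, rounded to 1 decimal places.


Using the asymptotic formula: threshold ~ 2^k * ln(2).
2^12 = 4096.
4096 * 0.693147 = 2839.1.

2839.1


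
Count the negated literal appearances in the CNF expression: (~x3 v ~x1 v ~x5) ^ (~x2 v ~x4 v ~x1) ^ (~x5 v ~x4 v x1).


Scan each clause for negated literals.
Clause 1: 3 negative; Clause 2: 3 negative; Clause 3: 2 negative.
Total negative literal occurrences = 8.

8


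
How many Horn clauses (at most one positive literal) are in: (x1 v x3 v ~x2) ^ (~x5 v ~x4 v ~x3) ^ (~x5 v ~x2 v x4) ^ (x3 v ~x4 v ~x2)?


A Horn clause has at most one positive literal.
Clause 1: 2 positive lit(s) -> not Horn
Clause 2: 0 positive lit(s) -> Horn
Clause 3: 1 positive lit(s) -> Horn
Clause 4: 1 positive lit(s) -> Horn
Total Horn clauses = 3.

3


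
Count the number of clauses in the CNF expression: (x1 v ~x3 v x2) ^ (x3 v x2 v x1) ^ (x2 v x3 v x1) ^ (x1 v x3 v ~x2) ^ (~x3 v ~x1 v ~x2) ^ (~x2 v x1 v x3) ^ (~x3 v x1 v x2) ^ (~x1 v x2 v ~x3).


Each group enclosed in parentheses joined by ^ is one clause.
Counting the conjuncts: 8 clauses.

8


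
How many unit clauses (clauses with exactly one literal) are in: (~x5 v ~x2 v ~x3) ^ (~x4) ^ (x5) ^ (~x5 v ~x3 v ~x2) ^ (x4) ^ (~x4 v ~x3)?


A unit clause contains exactly one literal.
Unit clauses found: (~x4), (x5), (x4).
Count = 3.

3


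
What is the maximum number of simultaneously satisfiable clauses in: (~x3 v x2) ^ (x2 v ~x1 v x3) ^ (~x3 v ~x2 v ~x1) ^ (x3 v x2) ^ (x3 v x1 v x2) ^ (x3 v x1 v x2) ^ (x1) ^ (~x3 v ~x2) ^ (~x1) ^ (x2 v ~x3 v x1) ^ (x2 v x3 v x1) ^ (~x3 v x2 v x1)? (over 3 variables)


Enumerate all 8 truth assignments.
For each, count how many of the 12 clauses are satisfied.
The formula is not fully satisfiable, so the maximum is below 12.
Maximum simultaneously satisfiable clauses = 11.

11


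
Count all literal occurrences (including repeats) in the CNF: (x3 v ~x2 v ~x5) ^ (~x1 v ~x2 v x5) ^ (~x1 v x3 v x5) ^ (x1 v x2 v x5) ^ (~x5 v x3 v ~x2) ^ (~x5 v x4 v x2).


Clause lengths: 3, 3, 3, 3, 3, 3.
Sum = 3 + 3 + 3 + 3 + 3 + 3 = 18.

18


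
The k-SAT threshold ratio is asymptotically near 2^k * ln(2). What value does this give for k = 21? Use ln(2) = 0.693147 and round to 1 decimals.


Using the asymptotic formula: threshold ~ 2^k * ln(2).
2^21 = 2097152.
2097152 * 0.693147 = 1453634.6.

1453634.6


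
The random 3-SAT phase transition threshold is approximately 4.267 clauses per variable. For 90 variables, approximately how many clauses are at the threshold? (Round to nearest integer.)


The 3-SAT phase transition occurs at approximately 4.267 clauses per variable.
m = 4.267 * 90 = 384.03.
Rounded to nearest integer: 384.

384


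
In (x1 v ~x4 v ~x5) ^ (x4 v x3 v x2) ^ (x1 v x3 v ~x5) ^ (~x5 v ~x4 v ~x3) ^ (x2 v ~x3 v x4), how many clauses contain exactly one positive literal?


A definite clause has exactly one positive literal.
Clause 1: 1 positive -> definite
Clause 2: 3 positive -> not definite
Clause 3: 2 positive -> not definite
Clause 4: 0 positive -> not definite
Clause 5: 2 positive -> not definite
Definite clause count = 1.

1


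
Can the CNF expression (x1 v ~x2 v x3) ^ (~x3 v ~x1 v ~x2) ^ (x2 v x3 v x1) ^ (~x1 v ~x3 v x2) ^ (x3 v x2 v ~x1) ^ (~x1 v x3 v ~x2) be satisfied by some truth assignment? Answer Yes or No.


Check all 8 possible truth assignments.
Number of satisfying assignments found: 2.
The formula is satisfiable.

Yes


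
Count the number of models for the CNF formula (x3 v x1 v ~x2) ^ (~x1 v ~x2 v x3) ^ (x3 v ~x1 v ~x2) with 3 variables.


Enumerate all 8 truth assignments over 3 variables.
Test each against every clause.
Satisfying assignments found: 6.

6


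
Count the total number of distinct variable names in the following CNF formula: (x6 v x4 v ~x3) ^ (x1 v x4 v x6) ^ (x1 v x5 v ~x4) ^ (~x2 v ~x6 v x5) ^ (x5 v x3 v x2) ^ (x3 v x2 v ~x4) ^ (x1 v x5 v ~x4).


Identify each distinct variable in the formula.
Variables found: x1, x2, x3, x4, x5, x6.
Total distinct variables = 6.

6


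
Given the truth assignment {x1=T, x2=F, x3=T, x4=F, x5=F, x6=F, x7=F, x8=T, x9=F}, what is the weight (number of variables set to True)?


The weight is the number of variables assigned True.
True variables: x1, x3, x8.
Weight = 3.

3


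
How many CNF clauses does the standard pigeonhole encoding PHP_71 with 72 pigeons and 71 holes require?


The PHP encoding has two parts:
1) At-least-one-hole clauses: 72 (one per pigeon, each with 71 literals).
2) At-most-one-pigeon-per-hole clauses: 71 holes * C(72,2) = 71 * 2556 = 181476.
Total clauses = 72 + 181476 = 181548.

181548


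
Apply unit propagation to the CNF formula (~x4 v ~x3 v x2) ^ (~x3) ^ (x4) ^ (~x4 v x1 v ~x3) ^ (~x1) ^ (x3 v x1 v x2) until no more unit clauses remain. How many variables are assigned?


Unit propagation repeatedly assigns the literal in any unit clause, then simplifies.
Assignments in order: x3 = F, x4 = T, x1 = F, x2 = T.
No further unit clauses remain.
Total variables assigned = 4.

4


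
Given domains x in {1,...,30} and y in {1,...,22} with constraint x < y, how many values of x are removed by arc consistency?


For the constraint x < y, x needs a supporting value in y's domain.
x can be at most 21 (one less than y's maximum).
Valid x values from domain: 21 out of 30.
Pruned = 30 - 21 = 9.

9


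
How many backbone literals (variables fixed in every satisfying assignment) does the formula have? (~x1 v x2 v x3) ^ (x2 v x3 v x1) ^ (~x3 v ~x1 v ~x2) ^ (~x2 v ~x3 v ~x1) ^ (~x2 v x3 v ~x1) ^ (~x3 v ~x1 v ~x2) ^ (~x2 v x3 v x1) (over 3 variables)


Find all satisfying assignments: 3 model(s).
Check which variables have the same value in every model.
Fixed variables: x3=T.
Backbone size = 1.

1


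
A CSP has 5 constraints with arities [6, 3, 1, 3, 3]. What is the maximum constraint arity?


The arities are: 6, 3, 1, 3, 3.
Scan for the maximum value.
Maximum arity = 6.

6


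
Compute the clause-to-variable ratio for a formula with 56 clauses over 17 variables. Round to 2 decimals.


Clause-to-variable ratio = clauses / variables.
56 / 17 = 3.29.

3.29


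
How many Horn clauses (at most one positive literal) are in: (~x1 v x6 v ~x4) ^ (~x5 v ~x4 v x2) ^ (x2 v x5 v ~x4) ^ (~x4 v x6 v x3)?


A Horn clause has at most one positive literal.
Clause 1: 1 positive lit(s) -> Horn
Clause 2: 1 positive lit(s) -> Horn
Clause 3: 2 positive lit(s) -> not Horn
Clause 4: 2 positive lit(s) -> not Horn
Total Horn clauses = 2.

2


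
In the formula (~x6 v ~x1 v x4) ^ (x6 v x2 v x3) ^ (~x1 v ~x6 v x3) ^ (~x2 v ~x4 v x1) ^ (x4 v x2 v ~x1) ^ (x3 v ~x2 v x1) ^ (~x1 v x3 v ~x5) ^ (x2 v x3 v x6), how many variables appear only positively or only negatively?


A pure literal appears in only one polarity across all clauses.
Pure literals: x3 (positive only), x5 (negative only).
Count = 2.

2


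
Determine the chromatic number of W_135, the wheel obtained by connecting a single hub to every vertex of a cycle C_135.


W_135 consists of the cycle C_135 together with a hub vertex adjacent to every cycle vertex.
The cycle C_135 needs 3 colors (odd cycle -> 3).
The hub is adjacent to every cycle vertex, so it must receive a new color distinct from all of them.
Chromatic number = 3 + 1 = 4.

4


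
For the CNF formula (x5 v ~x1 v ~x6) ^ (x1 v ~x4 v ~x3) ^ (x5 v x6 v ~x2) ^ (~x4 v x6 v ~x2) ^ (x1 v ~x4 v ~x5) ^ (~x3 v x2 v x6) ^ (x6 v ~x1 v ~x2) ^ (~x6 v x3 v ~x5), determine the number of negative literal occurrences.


Scan each clause for negated literals.
Clause 1: 2 negative; Clause 2: 2 negative; Clause 3: 1 negative; Clause 4: 2 negative; Clause 5: 2 negative; Clause 6: 1 negative; Clause 7: 2 negative; Clause 8: 2 negative.
Total negative literal occurrences = 14.

14


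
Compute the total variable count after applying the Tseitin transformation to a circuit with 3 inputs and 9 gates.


The Tseitin transformation introduces one auxiliary variable per gate.
Total variables = inputs + gates = 3 + 9 = 12.

12


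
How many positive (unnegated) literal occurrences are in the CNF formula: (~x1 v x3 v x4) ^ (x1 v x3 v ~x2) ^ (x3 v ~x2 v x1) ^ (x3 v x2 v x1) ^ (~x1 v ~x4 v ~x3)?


Scan each clause for unnegated literals.
Clause 1: 2 positive; Clause 2: 2 positive; Clause 3: 2 positive; Clause 4: 3 positive; Clause 5: 0 positive.
Total positive literal occurrences = 9.

9


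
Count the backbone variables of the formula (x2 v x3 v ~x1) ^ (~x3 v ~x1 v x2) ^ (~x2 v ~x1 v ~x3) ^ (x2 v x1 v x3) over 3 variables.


Find all satisfying assignments: 4 model(s).
Check which variables have the same value in every model.
No variable is fixed across all models.
Backbone size = 0.

0


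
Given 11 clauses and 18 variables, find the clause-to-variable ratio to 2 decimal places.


Clause-to-variable ratio = clauses / variables.
11 / 18 = 0.61.

0.61


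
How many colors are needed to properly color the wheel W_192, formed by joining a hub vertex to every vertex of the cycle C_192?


W_192 consists of the cycle C_192 together with a hub vertex adjacent to every cycle vertex.
The cycle C_192 needs 2 colors (even cycle -> 2).
The hub is adjacent to every cycle vertex, so it must receive a new color distinct from all of them.
Chromatic number = 2 + 1 = 3.

3


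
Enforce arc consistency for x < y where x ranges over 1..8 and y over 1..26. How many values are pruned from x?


For the constraint x < y, x needs a supporting value in y's domain.
x can be at most 25 (one less than y's maximum).
Valid x values from domain: 8 out of 8.
Pruned = 8 - 8 = 0.

0


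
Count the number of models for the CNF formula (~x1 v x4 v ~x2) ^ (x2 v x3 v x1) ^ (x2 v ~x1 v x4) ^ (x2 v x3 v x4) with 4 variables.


Enumerate all 16 truth assignments over 4 variables.
Test each against every clause.
Satisfying assignments found: 10.

10


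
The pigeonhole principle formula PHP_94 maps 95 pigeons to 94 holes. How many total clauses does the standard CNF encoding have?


The PHP encoding has two parts:
1) At-least-one-hole clauses: 95 (one per pigeon, each with 94 literals).
2) At-most-one-pigeon-per-hole clauses: 94 holes * C(95,2) = 94 * 4465 = 419710.
Total clauses = 95 + 419710 = 419805.

419805


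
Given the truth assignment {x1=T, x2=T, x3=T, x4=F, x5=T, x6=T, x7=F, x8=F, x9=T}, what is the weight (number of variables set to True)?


The weight is the number of variables assigned True.
True variables: x1, x2, x3, x5, x6, x9.
Weight = 6.

6


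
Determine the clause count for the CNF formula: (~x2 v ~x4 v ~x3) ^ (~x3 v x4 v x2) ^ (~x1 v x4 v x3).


Each group enclosed in parentheses joined by ^ is one clause.
Counting the conjuncts: 3 clauses.

3


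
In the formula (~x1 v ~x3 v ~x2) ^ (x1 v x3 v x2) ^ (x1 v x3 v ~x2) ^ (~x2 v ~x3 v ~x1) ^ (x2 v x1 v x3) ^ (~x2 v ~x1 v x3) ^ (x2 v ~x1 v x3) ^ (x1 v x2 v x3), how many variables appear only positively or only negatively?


A pure literal appears in only one polarity across all clauses.
No pure literals found.
Count = 0.

0


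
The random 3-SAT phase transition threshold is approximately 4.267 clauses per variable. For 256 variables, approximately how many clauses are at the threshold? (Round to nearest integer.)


The 3-SAT phase transition occurs at approximately 4.267 clauses per variable.
m = 4.267 * 256 = 1092.352.
Rounded to nearest integer: 1092.

1092


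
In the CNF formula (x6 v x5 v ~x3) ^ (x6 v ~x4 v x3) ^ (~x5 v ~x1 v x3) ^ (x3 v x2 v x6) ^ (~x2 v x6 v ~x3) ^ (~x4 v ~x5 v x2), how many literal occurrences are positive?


Scan each clause for unnegated literals.
Clause 1: 2 positive; Clause 2: 2 positive; Clause 3: 1 positive; Clause 4: 3 positive; Clause 5: 1 positive; Clause 6: 1 positive.
Total positive literal occurrences = 10.

10


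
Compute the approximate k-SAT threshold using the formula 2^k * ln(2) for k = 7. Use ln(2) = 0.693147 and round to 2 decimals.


Using the asymptotic formula: threshold ~ 2^k * ln(2).
2^7 = 128.
128 * 0.693147 = 88.72.

88.72


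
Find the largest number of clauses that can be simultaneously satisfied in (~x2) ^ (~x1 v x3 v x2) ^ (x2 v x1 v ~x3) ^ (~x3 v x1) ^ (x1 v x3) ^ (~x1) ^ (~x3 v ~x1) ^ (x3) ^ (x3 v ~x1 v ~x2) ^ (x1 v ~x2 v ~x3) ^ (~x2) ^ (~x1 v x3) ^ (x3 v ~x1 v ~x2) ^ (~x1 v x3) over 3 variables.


Enumerate all 8 truth assignments.
For each, count how many of the 14 clauses are satisfied.
The formula is not fully satisfiable, so the maximum is below 14.
Maximum simultaneously satisfiable clauses = 12.

12


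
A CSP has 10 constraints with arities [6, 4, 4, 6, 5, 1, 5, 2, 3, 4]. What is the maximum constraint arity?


The arities are: 6, 4, 4, 6, 5, 1, 5, 2, 3, 4.
Scan for the maximum value.
Maximum arity = 6.

6


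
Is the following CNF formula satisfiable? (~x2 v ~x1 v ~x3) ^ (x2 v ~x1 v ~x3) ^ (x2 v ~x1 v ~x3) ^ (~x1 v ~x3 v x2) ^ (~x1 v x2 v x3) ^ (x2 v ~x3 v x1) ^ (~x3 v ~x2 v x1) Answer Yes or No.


Check all 8 possible truth assignments.
Number of satisfying assignments found: 3.
The formula is satisfiable.

Yes


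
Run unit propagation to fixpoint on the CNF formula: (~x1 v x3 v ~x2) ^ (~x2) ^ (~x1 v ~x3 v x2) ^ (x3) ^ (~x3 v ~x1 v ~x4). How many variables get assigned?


Unit propagation repeatedly assigns the literal in any unit clause, then simplifies.
Assignments in order: x2 = F, x3 = T, x1 = F.
No further unit clauses remain.
Total variables assigned = 3.

3


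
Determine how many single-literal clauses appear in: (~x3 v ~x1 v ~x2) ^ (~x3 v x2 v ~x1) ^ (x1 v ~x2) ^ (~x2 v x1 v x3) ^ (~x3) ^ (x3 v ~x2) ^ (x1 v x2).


A unit clause contains exactly one literal.
Unit clauses found: (~x3).
Count = 1.

1


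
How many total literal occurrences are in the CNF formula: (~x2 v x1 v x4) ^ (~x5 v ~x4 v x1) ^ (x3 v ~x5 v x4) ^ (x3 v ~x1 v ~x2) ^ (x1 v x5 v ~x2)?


Clause lengths: 3, 3, 3, 3, 3.
Sum = 3 + 3 + 3 + 3 + 3 = 15.

15


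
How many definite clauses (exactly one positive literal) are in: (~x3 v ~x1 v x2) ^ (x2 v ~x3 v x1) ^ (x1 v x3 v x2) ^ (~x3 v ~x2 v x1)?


A definite clause has exactly one positive literal.
Clause 1: 1 positive -> definite
Clause 2: 2 positive -> not definite
Clause 3: 3 positive -> not definite
Clause 4: 1 positive -> definite
Definite clause count = 2.

2


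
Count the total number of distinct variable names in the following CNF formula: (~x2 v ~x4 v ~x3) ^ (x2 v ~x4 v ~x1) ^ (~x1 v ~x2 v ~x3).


Identify each distinct variable in the formula.
Variables found: x1, x2, x3, x4.
Total distinct variables = 4.

4


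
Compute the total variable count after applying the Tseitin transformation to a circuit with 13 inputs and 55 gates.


The Tseitin transformation introduces one auxiliary variable per gate.
Total variables = inputs + gates = 13 + 55 = 68.

68


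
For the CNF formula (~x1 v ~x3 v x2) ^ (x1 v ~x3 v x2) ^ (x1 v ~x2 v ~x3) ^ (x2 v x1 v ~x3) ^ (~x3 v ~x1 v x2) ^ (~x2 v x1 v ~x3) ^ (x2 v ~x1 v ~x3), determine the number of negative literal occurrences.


Scan each clause for negated literals.
Clause 1: 2 negative; Clause 2: 1 negative; Clause 3: 2 negative; Clause 4: 1 negative; Clause 5: 2 negative; Clause 6: 2 negative; Clause 7: 2 negative.
Total negative literal occurrences = 12.

12


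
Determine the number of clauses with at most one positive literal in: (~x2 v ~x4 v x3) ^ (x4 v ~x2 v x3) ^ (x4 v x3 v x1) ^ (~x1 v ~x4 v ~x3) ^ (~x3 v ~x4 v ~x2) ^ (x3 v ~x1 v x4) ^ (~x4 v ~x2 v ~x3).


A Horn clause has at most one positive literal.
Clause 1: 1 positive lit(s) -> Horn
Clause 2: 2 positive lit(s) -> not Horn
Clause 3: 3 positive lit(s) -> not Horn
Clause 4: 0 positive lit(s) -> Horn
Clause 5: 0 positive lit(s) -> Horn
Clause 6: 2 positive lit(s) -> not Horn
Clause 7: 0 positive lit(s) -> Horn
Total Horn clauses = 4.

4


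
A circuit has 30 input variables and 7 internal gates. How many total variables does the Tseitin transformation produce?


The Tseitin transformation introduces one auxiliary variable per gate.
Total variables = inputs + gates = 30 + 7 = 37.

37


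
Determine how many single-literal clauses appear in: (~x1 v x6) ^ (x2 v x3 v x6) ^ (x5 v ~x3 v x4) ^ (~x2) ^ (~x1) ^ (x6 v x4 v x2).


A unit clause contains exactly one literal.
Unit clauses found: (~x2), (~x1).
Count = 2.

2


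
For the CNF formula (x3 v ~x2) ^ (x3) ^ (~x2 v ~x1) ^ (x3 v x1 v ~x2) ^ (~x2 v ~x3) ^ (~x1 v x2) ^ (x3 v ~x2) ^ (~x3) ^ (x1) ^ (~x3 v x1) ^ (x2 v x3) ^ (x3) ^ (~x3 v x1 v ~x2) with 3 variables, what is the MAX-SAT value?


Enumerate all 8 truth assignments.
For each, count how many of the 13 clauses are satisfied.
The formula is not fully satisfiable, so the maximum is below 13.
Maximum simultaneously satisfiable clauses = 11.

11


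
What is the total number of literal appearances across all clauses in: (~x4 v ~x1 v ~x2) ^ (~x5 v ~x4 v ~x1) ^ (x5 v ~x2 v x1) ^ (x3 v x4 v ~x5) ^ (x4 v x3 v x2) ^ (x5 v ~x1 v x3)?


Clause lengths: 3, 3, 3, 3, 3, 3.
Sum = 3 + 3 + 3 + 3 + 3 + 3 = 18.

18


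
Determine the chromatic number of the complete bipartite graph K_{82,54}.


K_{82,54} is bipartite by definition: the two parts are independent sets, with every edge crossing between them.
Color all vertices in one part with color 1 and all vertices in the other part with color 2.
Since the graph has at least one edge, one color does not suffice.
Chromatic number = 2.

2


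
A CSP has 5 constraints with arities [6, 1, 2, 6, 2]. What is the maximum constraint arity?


The arities are: 6, 1, 2, 6, 2.
Scan for the maximum value.
Maximum arity = 6.

6


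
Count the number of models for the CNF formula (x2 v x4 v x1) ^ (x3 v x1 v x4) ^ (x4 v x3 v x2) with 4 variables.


Enumerate all 16 truth assignments over 4 variables.
Test each against every clause.
Satisfying assignments found: 12.

12


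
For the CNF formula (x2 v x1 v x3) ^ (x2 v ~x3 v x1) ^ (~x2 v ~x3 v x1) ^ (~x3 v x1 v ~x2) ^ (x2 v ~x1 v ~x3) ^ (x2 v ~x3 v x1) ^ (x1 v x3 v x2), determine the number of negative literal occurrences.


Scan each clause for negated literals.
Clause 1: 0 negative; Clause 2: 1 negative; Clause 3: 2 negative; Clause 4: 2 negative; Clause 5: 2 negative; Clause 6: 1 negative; Clause 7: 0 negative.
Total negative literal occurrences = 8.

8


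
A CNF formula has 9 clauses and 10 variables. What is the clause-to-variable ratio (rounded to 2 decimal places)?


Clause-to-variable ratio = clauses / variables.
9 / 10 = 0.9.

0.9


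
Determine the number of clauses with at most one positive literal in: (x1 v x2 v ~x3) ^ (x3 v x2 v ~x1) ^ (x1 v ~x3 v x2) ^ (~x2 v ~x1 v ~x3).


A Horn clause has at most one positive literal.
Clause 1: 2 positive lit(s) -> not Horn
Clause 2: 2 positive lit(s) -> not Horn
Clause 3: 2 positive lit(s) -> not Horn
Clause 4: 0 positive lit(s) -> Horn
Total Horn clauses = 1.

1


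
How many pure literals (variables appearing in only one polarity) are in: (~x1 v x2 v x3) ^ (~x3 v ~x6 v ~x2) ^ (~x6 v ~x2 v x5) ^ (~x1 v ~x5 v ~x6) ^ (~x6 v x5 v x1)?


A pure literal appears in only one polarity across all clauses.
Pure literals: x6 (negative only).
Count = 1.

1
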